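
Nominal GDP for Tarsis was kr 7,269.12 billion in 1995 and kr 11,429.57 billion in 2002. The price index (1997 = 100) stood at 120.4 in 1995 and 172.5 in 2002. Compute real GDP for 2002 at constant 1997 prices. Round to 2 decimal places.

Real GDP = Nominal / (price index/100) = 11429.57 / 1.725 = 6625.84.

kr 6,625.84 billion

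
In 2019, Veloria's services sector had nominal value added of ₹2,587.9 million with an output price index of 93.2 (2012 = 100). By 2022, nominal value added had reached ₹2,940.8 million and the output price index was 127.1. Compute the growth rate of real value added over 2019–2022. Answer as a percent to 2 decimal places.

Real value added 2019 = 2587.9 / 0.932 = 2776.72.
Real value added 2022 = 2940.8 / 1.271 = 2313.77.
Real growth = 2313.77 / 2776.72 − 1 = -0.1667.

-16.67%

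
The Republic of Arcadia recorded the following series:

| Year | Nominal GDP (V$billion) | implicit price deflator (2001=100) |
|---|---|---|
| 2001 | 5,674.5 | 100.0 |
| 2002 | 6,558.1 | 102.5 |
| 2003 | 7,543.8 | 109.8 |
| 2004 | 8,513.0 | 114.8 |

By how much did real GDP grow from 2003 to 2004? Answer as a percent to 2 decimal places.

7.93%

Real GDP 2003 = 7543.8/1.098 = 6870.49.
Real GDP 2004 = 8513.0/1.148 = 7415.51.
Change = 7415.51/6870.49 − 1 = 0.0793.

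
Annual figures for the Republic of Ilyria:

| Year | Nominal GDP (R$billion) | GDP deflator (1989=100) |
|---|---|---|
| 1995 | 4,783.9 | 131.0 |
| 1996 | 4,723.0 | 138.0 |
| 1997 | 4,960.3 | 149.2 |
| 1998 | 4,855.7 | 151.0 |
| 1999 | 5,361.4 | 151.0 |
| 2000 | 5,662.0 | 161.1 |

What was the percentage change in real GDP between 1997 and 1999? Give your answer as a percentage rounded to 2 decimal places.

Real GDP 1997 = 4960.3/1.492 = 3324.60.
Real GDP 1999 = 5361.4/1.510 = 3550.60.
Change = 3550.60/3324.60 − 1 = 0.0680.

6.80%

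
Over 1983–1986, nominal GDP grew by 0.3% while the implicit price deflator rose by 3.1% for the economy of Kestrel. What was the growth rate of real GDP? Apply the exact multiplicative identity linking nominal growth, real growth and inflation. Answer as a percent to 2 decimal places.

-2.72%

(1 + g_nom) = (1 + g_real)(1 + π), so g_real = 1.0030 / 1.0310 − 1 = -0.02716.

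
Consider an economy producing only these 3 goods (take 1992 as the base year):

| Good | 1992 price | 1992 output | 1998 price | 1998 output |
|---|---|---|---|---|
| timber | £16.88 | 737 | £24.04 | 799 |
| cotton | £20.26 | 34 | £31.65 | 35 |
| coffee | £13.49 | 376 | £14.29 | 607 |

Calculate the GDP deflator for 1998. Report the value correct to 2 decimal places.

Nominal GDP 1998 = 24.04·799 + 31.65·35 + 14.29·607 = 28989.74.
Real GDP 1998 (at 1992 prices) = 16.88·799 + 20.26·35 + 13.49·607 = 22384.65.
Deflator = Nominal/Real × 100 = 28989.74/22384.65 × 100 = 129.507.

129.51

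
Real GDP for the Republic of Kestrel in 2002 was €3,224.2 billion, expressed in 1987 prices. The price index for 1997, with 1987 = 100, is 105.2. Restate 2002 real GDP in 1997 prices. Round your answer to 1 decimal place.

€3,391.9 billion

Real GDP in 1997 prices = Real GDP in 1987 prices × (P_1997/P_1987) = 3224.2 × 1.052 = 3391.86.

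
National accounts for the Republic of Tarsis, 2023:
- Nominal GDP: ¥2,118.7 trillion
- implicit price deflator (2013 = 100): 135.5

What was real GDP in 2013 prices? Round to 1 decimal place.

Real GDP = Nominal / (implicit price deflator/100) = 2118.7 / 1.355 = 1563.62.

¥1,563.6 trillion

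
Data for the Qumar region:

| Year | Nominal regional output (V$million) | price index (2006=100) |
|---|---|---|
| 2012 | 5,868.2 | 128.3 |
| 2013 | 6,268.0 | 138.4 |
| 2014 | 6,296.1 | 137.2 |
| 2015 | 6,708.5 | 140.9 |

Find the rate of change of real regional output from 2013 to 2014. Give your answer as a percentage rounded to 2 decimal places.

1.33%

Real regional output 2013 = 6268.0/1.384 = 4528.90.
Real regional output 2014 = 6296.1/1.372 = 4588.99.
Change = 4588.99/4528.90 − 1 = 0.0133.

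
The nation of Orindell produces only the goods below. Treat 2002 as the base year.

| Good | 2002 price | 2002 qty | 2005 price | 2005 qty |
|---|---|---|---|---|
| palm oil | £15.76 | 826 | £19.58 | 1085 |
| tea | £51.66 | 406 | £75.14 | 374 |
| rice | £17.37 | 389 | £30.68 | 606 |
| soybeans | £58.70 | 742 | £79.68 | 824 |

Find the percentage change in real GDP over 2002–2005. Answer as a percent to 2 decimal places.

Real GDP 2002 = Nominal GDP 2002 = 15.76·826 + 51.66·406 + 17.37·389 + 58.70·742 = 84304.05.
Real GDP 2005 (at 2002 prices) = 15.76·1085 + 51.66·374 + 17.37·606 + 58.70·824 = 95315.46.
Real growth = 95315.46/84304.05 − 1 = 0.1306.

13.06%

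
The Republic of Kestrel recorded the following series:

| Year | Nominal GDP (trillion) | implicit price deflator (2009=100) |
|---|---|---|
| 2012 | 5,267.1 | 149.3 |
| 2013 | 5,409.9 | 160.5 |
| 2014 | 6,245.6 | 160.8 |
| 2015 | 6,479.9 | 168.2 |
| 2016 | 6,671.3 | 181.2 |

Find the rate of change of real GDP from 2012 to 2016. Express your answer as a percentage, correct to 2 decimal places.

4.36%

Real GDP 2012 = 5267.1/1.493 = 3527.86.
Real GDP 2016 = 6671.3/1.812 = 3681.73.
Change = 3681.73/3527.86 − 1 = 0.0436.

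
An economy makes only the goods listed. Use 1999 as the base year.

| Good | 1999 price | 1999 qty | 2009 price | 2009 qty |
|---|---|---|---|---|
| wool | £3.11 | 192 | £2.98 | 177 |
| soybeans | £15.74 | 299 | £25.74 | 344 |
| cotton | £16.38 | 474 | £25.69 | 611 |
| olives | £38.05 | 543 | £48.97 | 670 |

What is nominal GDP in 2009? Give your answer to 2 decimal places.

Nominal GDP 2009 = Σ (p_2009 × q_2009) = 2.98·177 + 25.74·344 + 25.69·611 + 48.97·670 = 57888.51.

£57888.51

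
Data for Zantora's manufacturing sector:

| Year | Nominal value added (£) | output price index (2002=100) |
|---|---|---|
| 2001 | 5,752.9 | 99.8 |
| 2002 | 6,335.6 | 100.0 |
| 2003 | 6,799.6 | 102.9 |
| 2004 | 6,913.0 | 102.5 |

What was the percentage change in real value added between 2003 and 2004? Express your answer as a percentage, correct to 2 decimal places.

Real value added 2003 = 6799.6/1.029 = 6607.97.
Real value added 2004 = 6913.0/1.025 = 6744.39.
Change = 6744.39/6607.97 − 1 = 0.0206.

2.06%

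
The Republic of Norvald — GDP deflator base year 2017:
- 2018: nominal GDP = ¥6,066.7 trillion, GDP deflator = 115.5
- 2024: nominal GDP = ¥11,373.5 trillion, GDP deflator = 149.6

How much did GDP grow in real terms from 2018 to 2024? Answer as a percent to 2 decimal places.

44.74%

Real GDP 2018 = 6066.7 / 1.155 = 5252.55.
Real GDP 2024 = 11373.5 / 1.496 = 7602.61.
Real growth = 7602.61 / 5252.55 − 1 = 0.4474.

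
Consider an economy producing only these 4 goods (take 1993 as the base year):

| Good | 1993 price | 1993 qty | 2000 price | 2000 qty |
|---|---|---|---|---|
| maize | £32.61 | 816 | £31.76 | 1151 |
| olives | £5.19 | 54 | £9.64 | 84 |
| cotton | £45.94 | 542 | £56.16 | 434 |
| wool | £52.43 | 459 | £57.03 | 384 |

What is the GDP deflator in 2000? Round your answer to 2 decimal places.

107.17

Nominal GDP 2000 = 31.76·1151 + 9.64·84 + 56.16·434 + 57.03·384 = 83638.48.
Real GDP 2000 (at 1993 prices) = 32.61·1151 + 5.19·84 + 45.94·434 + 52.43·384 = 78041.15.
Deflator = Nominal/Real × 100 = 83638.48/78041.15 × 100 = 107.172.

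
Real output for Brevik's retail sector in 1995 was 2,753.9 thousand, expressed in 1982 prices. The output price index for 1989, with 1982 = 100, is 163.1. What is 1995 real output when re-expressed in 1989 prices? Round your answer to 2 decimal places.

Real output in 1989 prices = Real output in 1982 prices × (P_1989/P_1982) = 2753.9 × 1.631 = 4491.61.

4,491.61 thousand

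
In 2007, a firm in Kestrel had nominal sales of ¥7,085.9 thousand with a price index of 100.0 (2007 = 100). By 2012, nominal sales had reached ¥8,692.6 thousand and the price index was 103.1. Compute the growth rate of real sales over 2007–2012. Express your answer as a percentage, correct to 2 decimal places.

18.99%

Real sales 2007 = 7085.9 / 1.000 = 7085.90.
Real sales 2012 = 8692.6 / 1.031 = 8431.23.
Real growth = 8431.23 / 7085.90 − 1 = 0.1899.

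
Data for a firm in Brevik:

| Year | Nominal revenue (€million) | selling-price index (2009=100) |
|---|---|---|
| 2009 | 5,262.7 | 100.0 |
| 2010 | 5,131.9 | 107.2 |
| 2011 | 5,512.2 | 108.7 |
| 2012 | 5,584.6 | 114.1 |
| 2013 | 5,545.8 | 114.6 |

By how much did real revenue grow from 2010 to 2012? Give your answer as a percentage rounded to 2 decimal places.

Real revenue 2010 = 5131.9/1.072 = 4787.22.
Real revenue 2012 = 5584.6/1.141 = 4894.48.
Change = 4894.48/4787.22 − 1 = 0.0224.

2.24%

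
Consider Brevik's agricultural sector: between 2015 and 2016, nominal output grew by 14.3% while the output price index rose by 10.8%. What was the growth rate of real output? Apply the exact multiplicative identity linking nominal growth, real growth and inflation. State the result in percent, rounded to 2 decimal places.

3.16%

(1 + g_nom) = (1 + g_real)(1 + π), so g_real = 1.1430 / 1.1080 − 1 = 0.03159.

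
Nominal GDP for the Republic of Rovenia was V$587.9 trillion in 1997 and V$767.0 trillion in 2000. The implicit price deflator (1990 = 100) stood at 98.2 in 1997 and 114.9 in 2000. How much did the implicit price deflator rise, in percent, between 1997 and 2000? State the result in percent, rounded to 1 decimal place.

Price-level change = 114.9 / 98.2 − 1 = 0.1701.

17.0%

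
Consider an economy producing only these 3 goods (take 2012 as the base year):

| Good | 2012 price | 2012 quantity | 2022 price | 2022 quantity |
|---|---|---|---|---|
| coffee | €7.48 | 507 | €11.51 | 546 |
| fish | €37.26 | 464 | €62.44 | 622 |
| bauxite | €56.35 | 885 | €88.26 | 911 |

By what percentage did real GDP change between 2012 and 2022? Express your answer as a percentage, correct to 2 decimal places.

10.77%

Real GDP 2012 = Nominal GDP 2012 = 7.48·507 + 37.26·464 + 56.35·885 = 70950.75.
Real GDP 2022 (at 2012 prices) = 7.48·546 + 37.26·622 + 56.35·911 = 78594.65.
Real growth = 78594.65/70950.75 − 1 = 0.1077.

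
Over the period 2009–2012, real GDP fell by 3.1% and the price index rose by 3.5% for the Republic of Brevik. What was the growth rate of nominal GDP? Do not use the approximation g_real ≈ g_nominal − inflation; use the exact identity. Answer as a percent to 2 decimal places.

(1 + g_nom) = (1 + g_real)(1 + π) = 0.9690 × 1.0350 = 1.00292.

0.29%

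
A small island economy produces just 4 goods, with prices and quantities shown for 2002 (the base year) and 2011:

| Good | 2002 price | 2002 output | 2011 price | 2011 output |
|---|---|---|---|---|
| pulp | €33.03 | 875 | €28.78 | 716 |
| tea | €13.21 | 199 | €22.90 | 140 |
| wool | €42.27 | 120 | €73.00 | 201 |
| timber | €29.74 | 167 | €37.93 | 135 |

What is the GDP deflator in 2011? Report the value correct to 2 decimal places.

Nominal GDP 2011 = 28.78·716 + 22.90·140 + 73.00·201 + 37.93·135 = 43606.03.
Real GDP 2011 (at 2002 prices) = 33.03·716 + 13.21·140 + 42.27·201 + 29.74·135 = 38010.05.
Deflator = Nominal/Real × 100 = 43606.03/38010.05 × 100 = 114.722.

114.72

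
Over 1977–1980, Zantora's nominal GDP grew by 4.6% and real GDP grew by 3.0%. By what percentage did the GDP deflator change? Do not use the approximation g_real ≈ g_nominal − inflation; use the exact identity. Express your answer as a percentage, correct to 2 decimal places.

(1 + g_nom) = (1 + g_real)(1 + π), so π = 1.0460 / 1.0300 − 1 = 0.01553.

1.55%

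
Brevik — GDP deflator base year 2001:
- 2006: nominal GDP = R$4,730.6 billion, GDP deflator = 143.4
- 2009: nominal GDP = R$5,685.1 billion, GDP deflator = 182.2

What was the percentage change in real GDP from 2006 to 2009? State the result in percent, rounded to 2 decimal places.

-5.41%

Real GDP 2006 = 4730.6 / 1.434 = 3298.88.
Real GDP 2009 = 5685.1 / 1.822 = 3120.25.
Real growth = 3120.25 / 3298.88 − 1 = -0.0541.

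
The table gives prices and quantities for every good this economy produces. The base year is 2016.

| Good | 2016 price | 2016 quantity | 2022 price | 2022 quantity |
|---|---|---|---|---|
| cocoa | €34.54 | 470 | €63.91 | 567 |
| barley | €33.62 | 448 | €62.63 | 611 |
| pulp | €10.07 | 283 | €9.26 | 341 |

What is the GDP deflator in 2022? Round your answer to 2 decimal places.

Nominal GDP 2022 = 63.91·567 + 62.63·611 + 9.26·341 = 77661.56.
Real GDP 2022 (at 2016 prices) = 34.54·567 + 33.62·611 + 10.07·341 = 43559.87.
Deflator = Nominal/Real × 100 = 77661.56/43559.87 × 100 = 178.287.

178.29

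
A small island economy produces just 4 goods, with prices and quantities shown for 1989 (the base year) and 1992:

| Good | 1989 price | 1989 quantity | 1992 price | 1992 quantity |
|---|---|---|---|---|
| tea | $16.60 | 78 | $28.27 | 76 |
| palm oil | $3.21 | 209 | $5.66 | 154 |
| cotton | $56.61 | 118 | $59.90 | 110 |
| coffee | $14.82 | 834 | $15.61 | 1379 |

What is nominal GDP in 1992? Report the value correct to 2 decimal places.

Nominal GDP 1992 = Σ (p_1992 × q_1992) = 28.27·76 + 5.66·154 + 59.90·110 + 15.61·1379 = 31135.35.

$31135.35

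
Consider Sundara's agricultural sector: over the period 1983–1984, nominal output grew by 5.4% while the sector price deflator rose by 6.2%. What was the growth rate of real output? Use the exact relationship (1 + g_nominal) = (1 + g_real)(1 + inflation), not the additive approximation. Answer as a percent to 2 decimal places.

-0.75%

(1 + g_nom) = (1 + g_real)(1 + π), so g_real = 1.0540 / 1.0620 − 1 = -0.00753.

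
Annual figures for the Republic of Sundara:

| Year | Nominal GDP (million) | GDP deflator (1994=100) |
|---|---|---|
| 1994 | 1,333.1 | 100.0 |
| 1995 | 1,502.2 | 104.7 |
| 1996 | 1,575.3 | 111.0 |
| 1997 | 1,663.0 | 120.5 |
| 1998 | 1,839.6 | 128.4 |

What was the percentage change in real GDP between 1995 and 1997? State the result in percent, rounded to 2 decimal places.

Real GDP 1995 = 1502.2/1.047 = 1434.77.
Real GDP 1997 = 1663.0/1.205 = 1380.08.
Change = 1380.08/1434.77 − 1 = -0.0381.

-3.81%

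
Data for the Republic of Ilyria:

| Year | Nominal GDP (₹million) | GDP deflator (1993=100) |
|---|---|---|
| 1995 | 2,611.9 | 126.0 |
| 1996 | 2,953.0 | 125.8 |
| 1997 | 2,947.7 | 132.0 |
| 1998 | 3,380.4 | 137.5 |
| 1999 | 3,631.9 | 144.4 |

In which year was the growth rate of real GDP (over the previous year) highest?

1996

1996: real = 2953.0/1.258 = 2347.38; growth vs 1995 (2072.94) = 13.24%.
1997: real = 2947.7/1.320 = 2233.11; growth vs 1996 (2347.38) = -4.87%.
1998: real = 3380.4/1.375 = 2458.47; growth vs 1997 (2233.11) = 10.09%.
1999: real = 3631.9/1.444 = 2515.17; growth vs 1998 (2458.47) = 2.31%.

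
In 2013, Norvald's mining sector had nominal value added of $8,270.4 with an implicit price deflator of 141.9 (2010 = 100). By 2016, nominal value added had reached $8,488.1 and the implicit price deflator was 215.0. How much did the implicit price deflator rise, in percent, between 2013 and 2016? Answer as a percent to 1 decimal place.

Price-level change = 215.0 / 141.9 − 1 = 0.5152.

51.5%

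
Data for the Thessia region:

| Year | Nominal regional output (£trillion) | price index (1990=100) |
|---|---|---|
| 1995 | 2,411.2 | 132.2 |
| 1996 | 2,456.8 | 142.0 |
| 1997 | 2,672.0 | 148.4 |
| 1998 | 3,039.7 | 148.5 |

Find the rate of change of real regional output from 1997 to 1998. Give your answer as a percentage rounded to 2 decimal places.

13.68%

Real regional output 1997 = 2672.0/1.484 = 1800.54.
Real regional output 1998 = 3039.7/1.485 = 2046.94.
Change = 2046.94/1800.54 − 1 = 0.1368.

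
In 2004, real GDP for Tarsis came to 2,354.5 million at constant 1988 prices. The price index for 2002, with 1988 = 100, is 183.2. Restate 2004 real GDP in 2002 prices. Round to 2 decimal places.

Real GDP in 2002 prices = Real GDP in 1988 prices × (P_2002/P_1988) = 2354.5 × 1.832 = 4313.44.

4,313.44 million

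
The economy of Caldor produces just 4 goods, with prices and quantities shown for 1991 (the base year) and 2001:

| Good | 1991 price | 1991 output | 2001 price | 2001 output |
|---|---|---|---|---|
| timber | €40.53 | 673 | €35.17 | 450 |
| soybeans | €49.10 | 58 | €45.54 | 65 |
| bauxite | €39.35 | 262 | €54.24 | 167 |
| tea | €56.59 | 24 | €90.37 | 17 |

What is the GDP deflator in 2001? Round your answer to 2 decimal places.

101.44

Nominal GDP 2001 = 35.17·450 + 45.54·65 + 54.24·167 + 90.37·17 = 29380.97.
Real GDP 2001 (at 1991 prices) = 40.53·450 + 49.10·65 + 39.35·167 + 56.59·17 = 28963.48.
Deflator = Nominal/Real × 100 = 29380.97/28963.48 × 100 = 101.441.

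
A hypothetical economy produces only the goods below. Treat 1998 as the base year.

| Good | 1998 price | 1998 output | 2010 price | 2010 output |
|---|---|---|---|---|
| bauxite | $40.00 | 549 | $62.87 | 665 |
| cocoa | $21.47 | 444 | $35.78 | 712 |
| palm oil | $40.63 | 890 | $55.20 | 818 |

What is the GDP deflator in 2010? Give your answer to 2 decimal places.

Nominal GDP 2010 = 62.87·665 + 35.78·712 + 55.20·818 = 112437.51.
Real GDP 2010 (at 1998 prices) = 40.00·665 + 21.47·712 + 40.63·818 = 75121.98.
Deflator = Nominal/Real × 100 = 112437.51/75121.98 × 100 = 149.673.

149.67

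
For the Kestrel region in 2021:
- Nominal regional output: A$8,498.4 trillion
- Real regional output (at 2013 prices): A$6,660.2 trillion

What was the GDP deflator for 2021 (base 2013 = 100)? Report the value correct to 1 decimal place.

127.6

GDP deflator = (Nominal / Real) × 100 = 8498.4 / 6660.2 × 100 = 127.60.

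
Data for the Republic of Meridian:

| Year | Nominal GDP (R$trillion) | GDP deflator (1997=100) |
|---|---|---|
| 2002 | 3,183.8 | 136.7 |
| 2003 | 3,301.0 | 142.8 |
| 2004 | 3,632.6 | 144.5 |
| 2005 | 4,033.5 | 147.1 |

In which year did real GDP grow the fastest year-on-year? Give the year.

2005

2003: real = 3301.0/1.428 = 2311.62; growth vs 2002 (2329.04) = -0.75%.
2004: real = 3632.6/1.445 = 2513.91; growth vs 2003 (2311.62) = 8.75%.
2005: real = 4033.5/1.471 = 2742.01; growth vs 2004 (2513.91) = 9.07%.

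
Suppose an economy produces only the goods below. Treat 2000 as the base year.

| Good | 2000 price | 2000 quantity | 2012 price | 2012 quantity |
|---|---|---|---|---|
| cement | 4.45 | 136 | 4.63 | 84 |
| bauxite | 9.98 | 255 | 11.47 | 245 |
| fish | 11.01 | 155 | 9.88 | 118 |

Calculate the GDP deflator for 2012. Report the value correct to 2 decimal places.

Nominal GDP 2012 = 4.63·84 + 11.47·245 + 9.88·118 = 4364.91.
Real GDP 2012 (at 2000 prices) = 4.45·84 + 9.98·245 + 11.01·118 = 4118.08.
Deflator = Nominal/Real × 100 = 4364.91/4118.08 × 100 = 105.994.

105.99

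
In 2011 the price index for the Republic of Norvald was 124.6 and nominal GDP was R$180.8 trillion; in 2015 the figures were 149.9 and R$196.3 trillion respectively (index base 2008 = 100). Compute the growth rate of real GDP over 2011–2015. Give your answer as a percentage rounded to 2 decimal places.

-9.75%

Deflate each year: 2011 → 180.8/1.246 = 145.10; 2015 → 196.3/1.499 = 130.95.
So real GDP changed by 130.95/145.10 − 1 = -0.0975, i.e. -9.75%.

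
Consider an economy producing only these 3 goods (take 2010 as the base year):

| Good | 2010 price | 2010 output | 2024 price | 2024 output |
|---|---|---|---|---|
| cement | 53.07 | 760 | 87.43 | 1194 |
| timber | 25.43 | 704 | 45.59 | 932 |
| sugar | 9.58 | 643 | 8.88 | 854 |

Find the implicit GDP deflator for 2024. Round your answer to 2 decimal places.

162.17

Nominal GDP 2024 = 87.43·1194 + 45.59·932 + 8.88·854 = 154464.82.
Real GDP 2024 (at 2010 prices) = 53.07·1194 + 25.43·932 + 9.58·854 = 95247.66.
Deflator = Nominal/Real × 100 = 154464.82/95247.66 × 100 = 162.172.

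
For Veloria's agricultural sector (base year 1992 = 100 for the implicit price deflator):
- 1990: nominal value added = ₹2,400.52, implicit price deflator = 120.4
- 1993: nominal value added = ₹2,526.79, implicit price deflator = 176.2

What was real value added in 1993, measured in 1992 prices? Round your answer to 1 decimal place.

Real value added = Nominal / (implicit price deflator/100) = 2526.79 / 1.762 = 1434.05.

₹1,434.0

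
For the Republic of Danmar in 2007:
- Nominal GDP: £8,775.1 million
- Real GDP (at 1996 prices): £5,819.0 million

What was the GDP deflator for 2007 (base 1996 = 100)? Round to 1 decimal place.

GDP deflator = (Nominal / Real) × 100 = 8775.1 / 5819.0 × 100 = 150.80.

150.8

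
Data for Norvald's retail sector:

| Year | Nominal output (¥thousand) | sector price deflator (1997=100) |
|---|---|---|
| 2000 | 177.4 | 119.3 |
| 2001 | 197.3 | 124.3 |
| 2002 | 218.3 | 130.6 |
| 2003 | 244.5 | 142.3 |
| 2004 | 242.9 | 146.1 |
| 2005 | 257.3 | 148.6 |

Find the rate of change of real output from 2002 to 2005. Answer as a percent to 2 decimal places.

Real output 2002 = 218.3/1.306 = 167.15.
Real output 2005 = 257.3/1.486 = 173.15.
Change = 173.15/167.15 − 1 = 0.0359.

3.59%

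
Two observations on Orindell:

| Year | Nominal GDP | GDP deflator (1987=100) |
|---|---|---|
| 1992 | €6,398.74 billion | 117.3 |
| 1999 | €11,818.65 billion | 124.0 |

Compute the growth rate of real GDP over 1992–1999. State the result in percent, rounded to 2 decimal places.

Deflate each year: 1992 → 6398.74/1.173 = 5455.02; 1999 → 11818.65/1.240 = 9531.17.
So real GDP changed by 9531.17/5455.02 − 1 = 0.7472, i.e. 74.72%.

74.72%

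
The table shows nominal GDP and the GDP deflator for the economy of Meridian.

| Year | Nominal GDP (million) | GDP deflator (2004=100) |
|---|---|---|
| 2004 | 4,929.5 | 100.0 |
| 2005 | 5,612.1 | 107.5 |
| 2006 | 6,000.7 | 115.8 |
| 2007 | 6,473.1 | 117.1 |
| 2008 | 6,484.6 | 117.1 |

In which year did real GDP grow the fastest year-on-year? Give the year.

2005: real = 5612.1/1.075 = 5220.56; growth vs 2004 (4929.50) = 5.90%.
2006: real = 6000.7/1.158 = 5181.95; growth vs 2005 (5220.56) = -0.74%.
2007: real = 6473.1/1.171 = 5527.84; growth vs 2006 (5181.95) = 6.67%.
2008: real = 6484.6/1.171 = 5537.66; growth vs 2007 (5527.84) = 0.18%.

2007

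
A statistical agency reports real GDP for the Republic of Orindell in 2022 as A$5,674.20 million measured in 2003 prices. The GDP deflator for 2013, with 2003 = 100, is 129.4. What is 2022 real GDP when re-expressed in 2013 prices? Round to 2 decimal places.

A$7,342.41 million

Real GDP in 2013 prices = Real GDP in 2003 prices × (P_2013/P_2003) = 5674.20 × 1.294 = 7342.41.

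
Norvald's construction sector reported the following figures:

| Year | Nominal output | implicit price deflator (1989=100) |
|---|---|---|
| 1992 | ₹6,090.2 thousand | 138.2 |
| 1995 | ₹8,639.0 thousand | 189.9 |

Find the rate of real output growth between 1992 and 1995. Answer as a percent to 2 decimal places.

3.23%

Deflate each year: 1992 → 6090.2/1.382 = 4406.80; 1995 → 8639.0/1.899 = 4549.24.
So real output changed by 4549.24/4406.80 − 1 = 0.0323, i.e. 3.23%.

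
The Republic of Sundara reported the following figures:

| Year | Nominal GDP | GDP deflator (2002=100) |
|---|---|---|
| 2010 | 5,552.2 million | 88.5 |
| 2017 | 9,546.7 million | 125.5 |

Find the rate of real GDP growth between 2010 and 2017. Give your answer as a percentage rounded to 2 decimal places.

21.25%

Deflate each year: 2010 → 5552.2/0.885 = 6273.67; 2017 → 9546.7/1.255 = 7606.93.
So real GDP changed by 7606.93/6273.67 − 1 = 0.2125, i.e. 21.25%.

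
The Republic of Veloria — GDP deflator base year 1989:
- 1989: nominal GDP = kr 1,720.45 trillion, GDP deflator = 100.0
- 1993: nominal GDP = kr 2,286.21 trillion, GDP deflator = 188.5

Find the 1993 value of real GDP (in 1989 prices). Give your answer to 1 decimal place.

kr 1,212.8 trillion

Real GDP = Nominal / (GDP deflator/100) = 2286.21 / 1.885 = 1212.84.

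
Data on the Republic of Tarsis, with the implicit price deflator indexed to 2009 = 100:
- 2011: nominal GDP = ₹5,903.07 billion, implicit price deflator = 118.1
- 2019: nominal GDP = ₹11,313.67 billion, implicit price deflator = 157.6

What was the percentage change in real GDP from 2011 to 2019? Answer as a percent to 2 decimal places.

Real GDP 2011 = 5903.07 / 1.181 = 4998.37.
Real GDP 2019 = 11313.67 / 1.576 = 7178.72.
Real growth = 7178.72 / 4998.37 − 1 = 0.4362.

43.62%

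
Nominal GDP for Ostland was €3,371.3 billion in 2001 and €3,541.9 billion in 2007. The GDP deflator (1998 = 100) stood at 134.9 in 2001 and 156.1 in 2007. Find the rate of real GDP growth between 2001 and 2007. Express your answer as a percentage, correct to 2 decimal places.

Deflate each year: 2001 → 3371.3/1.349 = 2499.11; 2007 → 3541.9/1.561 = 2268.99.
So real GDP changed by 2268.99/2499.11 − 1 = -0.0921, i.e. -9.21%.

-9.21%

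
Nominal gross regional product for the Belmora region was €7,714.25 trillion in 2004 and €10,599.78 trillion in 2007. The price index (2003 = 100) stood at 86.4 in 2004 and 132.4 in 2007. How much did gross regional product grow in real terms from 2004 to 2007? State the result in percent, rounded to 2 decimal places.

-10.33%

Deflate each year: 2004 → 7714.25/0.864 = 8928.53; 2007 → 10599.78/1.324 = 8005.88.
So real gross regional product changed by 8005.88/8928.53 − 1 = -0.1033, i.e. -10.33%.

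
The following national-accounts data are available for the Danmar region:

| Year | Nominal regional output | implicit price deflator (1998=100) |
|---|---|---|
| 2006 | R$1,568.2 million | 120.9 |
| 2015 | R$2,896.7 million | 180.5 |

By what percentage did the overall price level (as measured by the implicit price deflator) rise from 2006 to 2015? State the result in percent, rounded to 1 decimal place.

49.3%

Price-level change = 180.5 / 120.9 − 1 = 0.4930.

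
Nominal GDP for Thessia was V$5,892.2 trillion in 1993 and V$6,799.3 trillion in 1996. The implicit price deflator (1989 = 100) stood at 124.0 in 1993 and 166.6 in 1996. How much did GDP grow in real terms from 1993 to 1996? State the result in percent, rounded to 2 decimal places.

Real GDP 1993 = 5892.2 / 1.240 = 4751.77.
Real GDP 1996 = 6799.3 / 1.666 = 4081.21.
Real growth = 4081.21 / 4751.77 − 1 = -0.1411.

-14.11%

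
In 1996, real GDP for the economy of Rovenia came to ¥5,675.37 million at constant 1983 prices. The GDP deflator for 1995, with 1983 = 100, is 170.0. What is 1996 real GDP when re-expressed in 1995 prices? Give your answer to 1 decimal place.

¥9,648.1 million

Real GDP in 1995 prices = Real GDP in 1983 prices × (P_1995/P_1983) = 5675.37 × 1.700 = 9648.13.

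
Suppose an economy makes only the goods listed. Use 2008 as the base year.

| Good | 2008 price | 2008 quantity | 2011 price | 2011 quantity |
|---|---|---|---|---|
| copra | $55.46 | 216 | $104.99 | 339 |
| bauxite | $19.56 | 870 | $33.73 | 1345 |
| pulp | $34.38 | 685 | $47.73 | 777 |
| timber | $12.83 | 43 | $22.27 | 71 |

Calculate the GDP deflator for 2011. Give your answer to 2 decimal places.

Nominal GDP 2011 = 104.99·339 + 33.73·1345 + 47.73·777 + 22.27·71 = 119625.84.
Real GDP 2011 (at 2008 prices) = 55.46·339 + 19.56·1345 + 34.38·777 + 12.83·71 = 72733.33.
Deflator = Nominal/Real × 100 = 119625.84/72733.33 × 100 = 164.472.

164.47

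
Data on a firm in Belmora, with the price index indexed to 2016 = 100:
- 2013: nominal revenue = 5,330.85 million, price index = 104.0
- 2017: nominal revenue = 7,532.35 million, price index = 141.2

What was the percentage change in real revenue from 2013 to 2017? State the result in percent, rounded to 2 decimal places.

Deflate each year: 2013 → 5330.85/1.040 = 5125.82; 2017 → 7532.35/1.412 = 5334.53.
So real revenue changed by 5334.53/5125.82 − 1 = 0.0407, i.e. 4.07%.

4.07%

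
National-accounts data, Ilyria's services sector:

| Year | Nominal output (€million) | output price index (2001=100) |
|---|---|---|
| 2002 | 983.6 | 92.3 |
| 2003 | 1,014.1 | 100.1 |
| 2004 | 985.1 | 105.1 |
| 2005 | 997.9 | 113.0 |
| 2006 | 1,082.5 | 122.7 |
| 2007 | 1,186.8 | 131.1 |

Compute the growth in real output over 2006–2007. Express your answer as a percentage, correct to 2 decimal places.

Real output 2006 = 1082.5/1.227 = 882.23.
Real output 2007 = 1186.8/1.311 = 905.26.
Change = 905.26/882.23 − 1 = 0.0261.

2.61%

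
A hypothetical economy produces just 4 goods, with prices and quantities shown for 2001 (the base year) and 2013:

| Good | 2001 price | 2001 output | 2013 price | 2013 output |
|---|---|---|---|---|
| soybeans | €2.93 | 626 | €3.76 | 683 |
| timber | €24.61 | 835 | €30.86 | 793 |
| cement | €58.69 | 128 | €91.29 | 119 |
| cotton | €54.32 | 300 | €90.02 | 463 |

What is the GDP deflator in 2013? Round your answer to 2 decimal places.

Nominal GDP 2013 = 3.76·683 + 30.86·793 + 91.29·119 + 90.02·463 = 79582.83.
Real GDP 2013 (at 2001 prices) = 2.93·683 + 24.61·793 + 58.69·119 + 54.32·463 = 53651.19.
Deflator = Nominal/Real × 100 = 79582.83/53651.19 × 100 = 148.334.

148.33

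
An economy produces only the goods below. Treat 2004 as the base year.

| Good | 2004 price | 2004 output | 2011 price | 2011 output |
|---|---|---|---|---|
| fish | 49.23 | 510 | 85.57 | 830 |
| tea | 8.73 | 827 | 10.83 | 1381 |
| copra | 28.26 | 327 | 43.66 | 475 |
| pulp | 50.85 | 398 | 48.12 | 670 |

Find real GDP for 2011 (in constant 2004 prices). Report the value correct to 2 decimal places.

Real GDP 2011 = Σ (p_2004 × q_2011) = 49.23·830 + 8.73·1381 + 28.26·475 + 50.85·670 = 100410.03.

100410.03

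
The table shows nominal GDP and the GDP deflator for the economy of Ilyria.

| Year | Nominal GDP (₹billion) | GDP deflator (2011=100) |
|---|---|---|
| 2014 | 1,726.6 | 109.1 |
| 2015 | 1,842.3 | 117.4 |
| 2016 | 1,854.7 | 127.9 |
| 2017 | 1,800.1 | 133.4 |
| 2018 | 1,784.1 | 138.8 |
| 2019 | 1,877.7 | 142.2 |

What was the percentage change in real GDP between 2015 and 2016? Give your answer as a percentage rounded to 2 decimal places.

-7.59%

Real GDP 2015 = 1842.3/1.174 = 1569.25.
Real GDP 2016 = 1854.7/1.279 = 1450.12.
Change = 1450.12/1569.25 − 1 = -0.0759.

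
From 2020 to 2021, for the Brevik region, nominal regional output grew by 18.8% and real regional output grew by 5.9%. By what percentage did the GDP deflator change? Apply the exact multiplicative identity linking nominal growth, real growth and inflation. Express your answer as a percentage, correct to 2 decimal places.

12.18%

(1 + g_nom) = (1 + g_real)(1 + π), so π = 1.1880 / 1.0590 − 1 = 0.12181.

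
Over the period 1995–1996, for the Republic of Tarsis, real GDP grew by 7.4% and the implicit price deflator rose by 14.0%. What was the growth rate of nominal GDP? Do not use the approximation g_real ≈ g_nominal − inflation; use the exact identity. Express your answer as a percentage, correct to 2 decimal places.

22.44%

(1 + g_nom) = (1 + g_real)(1 + π) = 1.0740 × 1.1400 = 1.22436.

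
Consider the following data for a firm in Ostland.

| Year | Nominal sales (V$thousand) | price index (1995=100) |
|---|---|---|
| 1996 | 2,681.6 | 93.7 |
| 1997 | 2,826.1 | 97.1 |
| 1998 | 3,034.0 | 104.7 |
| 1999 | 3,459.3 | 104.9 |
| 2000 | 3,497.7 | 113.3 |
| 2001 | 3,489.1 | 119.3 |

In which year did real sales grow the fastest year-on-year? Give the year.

1997: real = 2826.1/0.971 = 2910.50; growth vs 1996 (2861.90) = 1.70%.
1998: real = 3034.0/1.047 = 2897.80; growth vs 1997 (2910.50) = -0.44%.
1999: real = 3459.3/1.049 = 3297.71; growth vs 1998 (2897.80) = 13.80%.
2000: real = 3497.7/1.133 = 3087.11; growth vs 1999 (3297.71) = -6.39%.
2001: real = 3489.1/1.193 = 2924.64; growth vs 2000 (3087.11) = -5.26%.

1999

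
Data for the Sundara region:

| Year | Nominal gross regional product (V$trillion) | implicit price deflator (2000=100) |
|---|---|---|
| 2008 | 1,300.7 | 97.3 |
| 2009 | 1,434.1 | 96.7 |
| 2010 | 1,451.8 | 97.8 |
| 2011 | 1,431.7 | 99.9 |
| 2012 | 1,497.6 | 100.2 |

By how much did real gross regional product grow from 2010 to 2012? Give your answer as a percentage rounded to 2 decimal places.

Real gross regional product 2010 = 1451.8/0.978 = 1484.46.
Real gross regional product 2012 = 1497.6/1.002 = 1494.61.
Change = 1494.61/1484.46 − 1 = 0.0068.

0.68%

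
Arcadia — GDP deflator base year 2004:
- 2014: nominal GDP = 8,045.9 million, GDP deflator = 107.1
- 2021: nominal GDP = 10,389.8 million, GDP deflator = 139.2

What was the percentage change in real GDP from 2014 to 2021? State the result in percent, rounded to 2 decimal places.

-0.65%

Real GDP 2014 = 8045.9 / 1.071 = 7512.51.
Real GDP 2021 = 10389.8 / 1.392 = 7463.94.
Real growth = 7463.94 / 7512.51 − 1 = -0.0065.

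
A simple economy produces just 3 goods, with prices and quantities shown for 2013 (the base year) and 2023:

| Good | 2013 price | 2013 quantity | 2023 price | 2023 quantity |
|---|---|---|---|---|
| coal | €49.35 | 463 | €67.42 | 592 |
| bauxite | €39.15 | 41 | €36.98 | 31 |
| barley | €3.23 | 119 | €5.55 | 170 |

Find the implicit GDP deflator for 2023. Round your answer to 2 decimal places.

135.59

Nominal GDP 2023 = 67.42·592 + 36.98·31 + 5.55·170 = 42002.52.
Real GDP 2023 (at 2013 prices) = 49.35·592 + 39.15·31 + 3.23·170 = 30977.95.
Deflator = Nominal/Real × 100 = 42002.52/30977.95 × 100 = 135.588.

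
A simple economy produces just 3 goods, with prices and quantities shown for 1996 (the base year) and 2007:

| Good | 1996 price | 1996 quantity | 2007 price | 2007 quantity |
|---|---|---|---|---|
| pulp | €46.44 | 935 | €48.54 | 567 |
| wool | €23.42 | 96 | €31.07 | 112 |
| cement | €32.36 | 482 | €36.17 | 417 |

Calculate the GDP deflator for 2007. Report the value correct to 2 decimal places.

108.57

Nominal GDP 2007 = 48.54·567 + 31.07·112 + 36.17·417 = 46084.91.
Real GDP 2007 (at 1996 prices) = 46.44·567 + 23.42·112 + 32.36·417 = 42448.64.
Deflator = Nominal/Real × 100 = 46084.91/42448.64 × 100 = 108.566.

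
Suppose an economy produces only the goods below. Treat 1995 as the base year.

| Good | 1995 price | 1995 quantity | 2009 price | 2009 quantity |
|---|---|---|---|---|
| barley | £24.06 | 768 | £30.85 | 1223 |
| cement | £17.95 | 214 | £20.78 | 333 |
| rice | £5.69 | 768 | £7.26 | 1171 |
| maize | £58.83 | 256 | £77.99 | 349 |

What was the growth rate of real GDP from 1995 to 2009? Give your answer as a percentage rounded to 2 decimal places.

49.93%

Real GDP 1995 = Nominal GDP 1995 = 24.06·768 + 17.95·214 + 5.69·768 + 58.83·256 = 41749.78.
Real GDP 2009 (at 1995 prices) = 24.06·1223 + 17.95·333 + 5.69·1171 + 58.83·349 = 62597.39.
Real growth = 62597.39/41749.78 − 1 = 0.4993.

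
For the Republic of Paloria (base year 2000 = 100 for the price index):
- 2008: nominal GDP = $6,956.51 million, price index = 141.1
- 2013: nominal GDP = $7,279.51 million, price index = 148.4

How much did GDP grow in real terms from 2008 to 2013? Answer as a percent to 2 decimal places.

-0.50%

Real GDP 2008 = 6956.51 / 1.411 = 4930.20.
Real GDP 2013 = 7279.51 / 1.484 = 4905.33.
Real growth = 4905.33 / 4930.20 − 1 = -0.0050.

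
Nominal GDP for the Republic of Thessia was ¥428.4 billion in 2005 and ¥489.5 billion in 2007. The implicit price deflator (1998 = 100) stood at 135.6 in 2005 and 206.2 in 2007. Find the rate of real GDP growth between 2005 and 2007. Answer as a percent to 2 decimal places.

-24.86%

Deflate each year: 2005 → 428.4/1.356 = 315.93; 2007 → 489.5/2.062 = 237.39.
So real GDP changed by 237.39/315.93 − 1 = -0.2486, i.e. -24.86%.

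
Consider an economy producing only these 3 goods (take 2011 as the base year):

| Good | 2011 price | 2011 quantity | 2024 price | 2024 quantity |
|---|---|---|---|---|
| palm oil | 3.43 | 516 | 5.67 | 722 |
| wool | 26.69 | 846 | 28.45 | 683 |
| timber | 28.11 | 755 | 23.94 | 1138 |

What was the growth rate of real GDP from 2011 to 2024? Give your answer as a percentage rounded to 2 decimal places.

15.63%

Real GDP 2011 = Nominal GDP 2011 = 3.43·516 + 26.69·846 + 28.11·755 = 45572.67.
Real GDP 2024 (at 2011 prices) = 3.43·722 + 26.69·683 + 28.11·1138 = 52694.91.
Real growth = 52694.91/45572.67 − 1 = 0.1563.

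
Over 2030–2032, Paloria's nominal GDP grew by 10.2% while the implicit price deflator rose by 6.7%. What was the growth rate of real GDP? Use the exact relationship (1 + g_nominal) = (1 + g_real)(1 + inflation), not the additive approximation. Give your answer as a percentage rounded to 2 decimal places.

3.28%

(1 + g_nom) = (1 + g_real)(1 + π), so g_real = 1.1020 / 1.0670 − 1 = 0.03280.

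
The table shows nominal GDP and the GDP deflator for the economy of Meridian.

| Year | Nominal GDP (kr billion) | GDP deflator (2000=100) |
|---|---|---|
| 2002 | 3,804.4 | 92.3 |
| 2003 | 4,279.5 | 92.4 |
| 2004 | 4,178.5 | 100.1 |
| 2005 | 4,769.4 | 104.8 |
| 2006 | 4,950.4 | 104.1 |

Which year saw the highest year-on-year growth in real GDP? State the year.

2003: real = 4279.5/0.924 = 4631.49; growth vs 2002 (4121.78) = 12.37%.
2004: real = 4178.5/1.001 = 4174.33; growth vs 2003 (4631.49) = -9.87%.
2005: real = 4769.4/1.048 = 4550.95; growth vs 2004 (4174.33) = 9.02%.
2006: real = 4950.4/1.041 = 4755.43; growth vs 2005 (4550.95) = 4.49%.

2003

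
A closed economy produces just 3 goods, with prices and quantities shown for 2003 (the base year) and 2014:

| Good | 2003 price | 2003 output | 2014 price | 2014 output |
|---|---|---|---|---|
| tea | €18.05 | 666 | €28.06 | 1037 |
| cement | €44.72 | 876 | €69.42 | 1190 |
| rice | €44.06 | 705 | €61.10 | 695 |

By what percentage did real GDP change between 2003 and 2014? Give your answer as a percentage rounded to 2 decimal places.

Real GDP 2003 = Nominal GDP 2003 = 18.05·666 + 44.72·876 + 44.06·705 = 82258.32.
Real GDP 2014 (at 2003 prices) = 18.05·1037 + 44.72·1190 + 44.06·695 = 102556.35.
Real growth = 102556.35/82258.32 − 1 = 0.2468.

24.68%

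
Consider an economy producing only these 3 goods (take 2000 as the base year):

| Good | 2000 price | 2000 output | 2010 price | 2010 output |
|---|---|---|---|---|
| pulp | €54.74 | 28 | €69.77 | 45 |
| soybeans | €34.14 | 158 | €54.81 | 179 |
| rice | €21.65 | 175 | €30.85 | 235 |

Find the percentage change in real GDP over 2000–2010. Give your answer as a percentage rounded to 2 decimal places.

Real GDP 2000 = Nominal GDP 2000 = 54.74·28 + 34.14·158 + 21.65·175 = 10715.59.
Real GDP 2010 (at 2000 prices) = 54.74·45 + 34.14·179 + 21.65·235 = 13662.11.
Real growth = 13662.11/10715.59 − 1 = 0.2750.

27.50%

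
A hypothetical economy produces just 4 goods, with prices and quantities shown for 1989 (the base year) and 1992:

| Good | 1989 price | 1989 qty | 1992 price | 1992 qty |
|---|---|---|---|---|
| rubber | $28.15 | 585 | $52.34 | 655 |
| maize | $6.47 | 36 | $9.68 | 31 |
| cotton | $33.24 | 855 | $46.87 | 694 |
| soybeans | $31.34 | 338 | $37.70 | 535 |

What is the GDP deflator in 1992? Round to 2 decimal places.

Nominal GDP 1992 = 52.34·655 + 9.68·31 + 46.87·694 + 37.70·535 = 87280.06.
Real GDP 1992 (at 1989 prices) = 28.15·655 + 6.47·31 + 33.24·694 + 31.34·535 = 58474.28.
Deflator = Nominal/Real × 100 = 87280.06/58474.28 × 100 = 149.262.

149.26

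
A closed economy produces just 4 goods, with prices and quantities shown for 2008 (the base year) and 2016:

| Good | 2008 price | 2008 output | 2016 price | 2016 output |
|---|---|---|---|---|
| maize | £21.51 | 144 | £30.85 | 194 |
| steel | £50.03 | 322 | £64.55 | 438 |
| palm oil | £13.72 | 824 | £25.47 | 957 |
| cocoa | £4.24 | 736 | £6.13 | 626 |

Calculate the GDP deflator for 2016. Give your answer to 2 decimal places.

149.20

Nominal GDP 2016 = 30.85·194 + 64.55·438 + 25.47·957 + 6.13·626 = 62469.97.
Real GDP 2016 (at 2008 prices) = 21.51·194 + 50.03·438 + 13.72·957 + 4.24·626 = 41870.36.
Deflator = Nominal/Real × 100 = 62469.97/41870.36 × 100 = 149.199.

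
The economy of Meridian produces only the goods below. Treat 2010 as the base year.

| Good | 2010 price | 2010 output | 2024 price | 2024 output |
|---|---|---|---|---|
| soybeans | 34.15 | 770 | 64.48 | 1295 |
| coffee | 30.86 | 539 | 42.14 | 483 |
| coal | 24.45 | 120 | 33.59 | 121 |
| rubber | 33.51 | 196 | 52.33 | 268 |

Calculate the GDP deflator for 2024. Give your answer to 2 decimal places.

Nominal GDP 2024 = 64.48·1295 + 42.14·483 + 33.59·121 + 52.33·268 = 121944.05.
Real GDP 2024 (at 2010 prices) = 34.15·1295 + 30.86·483 + 24.45·121 + 33.51·268 = 71068.76.
Deflator = Nominal/Real × 100 = 121944.05/71068.76 × 100 = 171.586.

171.59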